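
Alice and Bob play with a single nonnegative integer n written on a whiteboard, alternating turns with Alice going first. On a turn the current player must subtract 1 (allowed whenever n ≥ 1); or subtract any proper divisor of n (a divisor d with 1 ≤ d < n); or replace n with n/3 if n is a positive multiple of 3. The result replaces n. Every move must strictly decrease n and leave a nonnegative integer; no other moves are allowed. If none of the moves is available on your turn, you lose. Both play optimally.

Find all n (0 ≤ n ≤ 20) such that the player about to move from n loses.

0, 2, 5, 7, 9, 11, 13, 16, 19

Classify positions by backward induction: terminal positions (no move available) are L. From any other position, the mover wins iff some move reaches an L.
n=0: no move → L
n=1: can move to 0, which is L ⇒ W
n=2: the only move is to 1(W), a W ⇒ L
n=3: can move to 2, which is L ⇒ W
n=4: can move to 2, which is L ⇒ W
n=5: the only move is to 4(W), a W ⇒ L
n=6: can move to 2, which is L ⇒ W
n=7: the only move is to 6(W), a W ⇒ L
n=8: can move to 7, which is L ⇒ W
n=9: moves to 3(W), 6(W), 8(W); every one is W ⇒ L
n=10: can move to 5, which is L ⇒ W
n=11: the only move is to 10(W), a W ⇒ L
n=12: can move to 9, which is L ⇒ W
n=13: the only move is to 12(W), a W ⇒ L
n=14: can move to 7, which is L ⇒ W
n=15: can move to 5, which is L ⇒ W
n=16: moves to 8(W), 12(W), 14(W), 15(W); every one is W ⇒ L
n=17: can move to 16, which is L ⇒ W
n=18: can move to 9, which is L ⇒ W
n=19: the only move is to 18(W), a W ⇒ L
n=20: can move to 16, which is L ⇒ W
The losing starting values of n are exactly the entries labelled L in this table (9 of them).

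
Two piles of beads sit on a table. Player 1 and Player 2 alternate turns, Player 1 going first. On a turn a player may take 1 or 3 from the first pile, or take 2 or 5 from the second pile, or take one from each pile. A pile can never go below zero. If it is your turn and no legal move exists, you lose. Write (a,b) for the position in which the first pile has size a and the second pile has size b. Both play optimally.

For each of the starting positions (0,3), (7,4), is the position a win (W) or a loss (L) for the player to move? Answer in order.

(0,3): W, (7,4): L

Work bottom-up. With no move the player to move loses. Otherwise the position is W if at least one move leads to an L position for the opponent, and L if every move leads to a W.
No move ever increases a pile, so every position that can arise here has a ≤ 7 and b ≤ 4; it is enough to label the cells with 0 ≤ a ≤ 7 and 0 ≤ b ≤ 4.
Every move lowers a or b (never raises either), so fill the grid row by row in increasing a, and left to right within a row: each cell's successors are then already labelled.
      b=0  b=1  b=2  b=3  b=4
a=0:    L    L    W    W    L
a=1:    W    W    W    L    W
a=2:    L    L    W    W    W
a=3:    W    W    W    L    W
a=4:    L    L    W    W    W
a=5:    W    W    W    L    L
a=6:    L    L    W    W    W
a=7:    W    W    W    L    L
Cells with no legal move (terminal, hence L): (0,0), (0,1).
The remaining L cells, each justified by listing all of its moves:
(0,4): only reaches (0,2)(W), which is W → L
(1,3): only reaches (0,3)(W), (1,1)(W), (0,2)(W), all W → L
(2,0): only reaches (1,0)(W), which is W → L
(2,1): only reaches (1,1)(W), (1,0)(W), all W → L
(3,3): only reaches (2,3)(W), (0,3)(W), (3,1)(W), (2,2)(W), all W → L
(4,0): only reaches (3,0)(W), (1,0)(W), all W → L
(4,1): only reaches (3,1)(W), (1,1)(W), (3,0)(W), all W → L
(5,3): only reaches (4,3)(W), (2,3)(W), (5,1)(W), (4,2)(W), all W → L
(5,4): only reaches (4,4)(W), (2,4)(W), (5,2)(W), (4,3)(W), all W → L
(6,0): only reaches (5,0)(W), (3,0)(W), all W → L
(6,1): only reaches (5,1)(W), (3,1)(W), (5,0)(W), all W → L
(7,3): only reaches (6,3)(W), (4,3)(W), (7,1)(W), (6,2)(W), all W → L
(7,4): only reaches (6,4)(W), (4,4)(W), (7,2)(W), (6,3)(W), all W → L
Every other cell has at least one move into one of the L cells above, so it is W.
(0,3): the move to (0,1) reaches an L cell, so W
(7,4): one of the L cells justified above, so L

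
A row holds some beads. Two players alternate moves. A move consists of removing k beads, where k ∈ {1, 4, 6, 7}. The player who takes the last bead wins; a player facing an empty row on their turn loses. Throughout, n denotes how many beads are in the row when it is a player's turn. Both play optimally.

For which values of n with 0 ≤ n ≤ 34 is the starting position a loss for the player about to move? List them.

Positions with no move are L. A position that does have a move is losing for the player to move precisely when every available move leads to a winning position for the opponent. Fill in the labels:
n=0: no move → L
n=1: reaches L-position 0 → W
n=2: only reaches 1(W), which is W → L
n=3: reaches L-position 2 → W
n=4: reaches L-position 0 → W
n=5: only reaches 4(W), 1(W), all W → L
n=6: reaches L-position 5 → W
n=7: reaches L-position 0 → W
n=8: reaches L-position 2 → W
n=9: reaches L-position 5 → W
n=10: only reaches 9(W), 6(W), 4(W), 3(W), all W → L
n=11: reaches L-position 10 → W
n=12: reaches L-position 5 → W
n=13: only reaches 12(W), 9(W), 7(W), 6(W), all W → L
n=14: reaches L-position 13 → W
n=15: only reaches 14(W), 11(W), 9(W), 8(W), all W → L
n=16: reaches L-position 15 → W
n=17: reaches L-position 13 → W
n=18: only reaches 17(W), 14(W), 12(W), 11(W), all W → L
n=19: reaches L-position 18 → W
n=20: reaches L-position 13 → W
n=21: reaches L-position 15 → W
n=22: reaches L-position 18 → W
n=23: only reaches 22(W), 19(W), 17(W), 16(W), all W → L
n=24: reaches L-position 23 → W
n=25: reaches L-position 18 → W
n=26: only reaches 25(W), 22(W), 20(W), 19(W), all W → L
n=27: reaches L-position 26 → W
n=28: only reaches 27(W), 24(W), 22(W), 21(W), all W → L
n=29: reaches L-position 28 → W
n=30: reaches L-position 26 → W
n=31: only reaches 30(W), 27(W), 25(W), 24(W), all W → L
n=32: reaches L-position 31 → W
n=33: reaches L-position 26 → W
n=34: reaches L-position 28 → W
The losing starting values of n are exactly the entries labelled L in this table (11 of them).

0, 2, 5, 10, 13, 15, 18, 23, 26, 28, 31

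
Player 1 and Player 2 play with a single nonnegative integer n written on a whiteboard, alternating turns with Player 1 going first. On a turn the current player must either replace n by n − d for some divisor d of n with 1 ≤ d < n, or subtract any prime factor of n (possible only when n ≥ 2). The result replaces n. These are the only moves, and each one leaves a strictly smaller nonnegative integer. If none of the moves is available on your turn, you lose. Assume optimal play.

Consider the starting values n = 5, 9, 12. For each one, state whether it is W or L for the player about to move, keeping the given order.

5: W, 9: L, 12: W

Compute win/loss labels from the base case upward. A position with no move is L. Any other position is W if it can reach an L in one move, else L.
n=0: no move → L
n=1: no move → L
n=2: W (go to 0, an L position)
n=3: W (go to 0, an L position)
n=4: L (options 2(W), 3(W) are all W)
n=5: W (go to 0, an L position)
n=6: W (go to 4, an L position)
n=7: W (go to 0, an L position)
n=8: W (go to 4, an L position)
n=9: L (options 6(W), 8(W) are all W)
n=10: W (go to 9, an L position)
n=11: W (go to 0, an L position)
n=12: W (go to 9, an L position)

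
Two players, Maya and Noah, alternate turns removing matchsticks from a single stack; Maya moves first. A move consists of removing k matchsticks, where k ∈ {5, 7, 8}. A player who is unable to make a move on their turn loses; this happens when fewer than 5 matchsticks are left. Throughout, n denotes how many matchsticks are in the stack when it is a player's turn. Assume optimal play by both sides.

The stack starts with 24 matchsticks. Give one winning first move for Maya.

Positions with no move are L. A position that does have a move is losing for the player to move precisely when every available move leads to a winning position for the opponent. Fill in the labels:
n=0: no move → L
n=1: no move → L
n=2: no move → L
n=3: no move → L
n=4: no move → L
n=5: reaches L-position 0 → W
n=6: reaches L-position 1 → W
n=7: reaches L-position 2 → W
n=8: reaches L-position 3 → W
n=9: reaches L-position 4 → W
n=10: reaches L-position 3 → W
n=11: reaches L-position 4 → W
n=12: reaches L-position 4 → W
n=13: only reaches 8(W), 6(W), 5(W), all W → L
n=14: only reaches 9(W), 7(W), 6(W), all W → L
n=15: only reaches 10(W), 8(W), 7(W), all W → L
n=16: only reaches 11(W), 9(W), 8(W), all W → L
n=17: only reaches 12(W), 10(W), 9(W), all W → L
n=18: reaches L-position 13 → W
n=19: reaches L-position 14 → W
n=20: reaches L-position 15 → W
n=21: reaches L-position 16 → W
n=22: reaches L-position 17 → W
n=23: reaches L-position 16 → W
n=24: reaches L-position 17 → W
From 24, the L positions reachable in one move are: 17, 16. Any move reaching one of these is winning.

Remove 7, leaving 17.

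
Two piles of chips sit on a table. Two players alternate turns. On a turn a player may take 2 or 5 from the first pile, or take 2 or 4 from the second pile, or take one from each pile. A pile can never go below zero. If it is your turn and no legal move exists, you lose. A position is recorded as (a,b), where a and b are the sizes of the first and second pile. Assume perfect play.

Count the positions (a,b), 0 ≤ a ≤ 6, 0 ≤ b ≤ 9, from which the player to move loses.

25

Build the W/L table. Terminal = L. A non-terminal position is W if it has a move to some L; otherwise it is L.
Every move lowers a or b (never raises either), so fill the grid row by row in increasing a, and left to right within a row: each cell's successors are then already labelled.
      b=0  b=1  b=2  b=3  b=4  b=5  b=6  b=7  b=8  b=9
a=0:    L    L    W    W    W    W    L    L    W    W
a=1:    L    W    W    L    W    W    L    W    W    L
a=2:    W    W    L    L    W    W    W    W    L    L
a=3:    W    L    L    W    W    W    W    L    L    W
a=4:    L    L    W    W    W    W    L    L    W    W
a=5:    W    W    W    L    L    W    W    W    W    L
a=6:    W    W    L    W    W    W    W    W    L    W
Cells with no legal move (terminal, hence L): (0,0), (0,1), (1,0).
The remaining L cells, each justified by listing all of its moves:
(0,6): →(0,4)(W), (0,2)(W) — all W, so L
(0,7): →(0,5)(W), (0,3)(W) — all W, so L
(1,3): →(1,1)(W), (0,2)(W) — all W, so L
(1,6): →(1,4)(W), (1,2)(W), (0,5)(W) — all W, so L
(1,9): →(1,7)(W), (1,5)(W), (0,8)(W) — all W, so L
(2,2): →(0,2)(W), (2,0)(W), (1,1)(W) — all W, so L
(2,3): →(0,3)(W), (2,1)(W), (1,2)(W) — all W, so L
(2,8): →(0,8)(W), (2,6)(W), (2,4)(W), (1,7)(W) — all W, so L
(2,9): →(0,9)(W), (2,7)(W), (2,5)(W), (1,8)(W) — all W, so L
(3,1): →(1,1)(W), (2,0)(W) — all W, so L
(3,2): →(1,2)(W), (3,0)(W), (2,1)(W) — all W, so L
(3,7): →(1,7)(W), (3,5)(W), (3,3)(W), (2,6)(W) — all W, so L
(3,8): →(1,8)(W), (3,6)(W), (3,4)(W), (2,7)(W) — all W, so L
(4,0): →(2,0)(W) only, which is W, so L
(4,1): →(2,1)(W), (3,0)(W) — all W, so L
(4,6): →(2,6)(W), (4,4)(W), (4,2)(W), (3,5)(W) — all W, so L
(4,7): →(2,7)(W), (4,5)(W), (4,3)(W), (3,6)(W) — all W, so L
(5,3): →(3,3)(W), (0,3)(W), (5,1)(W), (4,2)(W) — all W, so L
(5,4): →(3,4)(W), (0,4)(W), (5,2)(W), (5,0)(W), (4,3)(W) — all W, so L
(5,9): →(3,9)(W), (0,9)(W), (5,7)(W), (5,5)(W), (4,8)(W) — all W, so L
(6,2): →(4,2)(W), (1,2)(W), (6,0)(W), (5,1)(W) — all W, so L
(6,8): →(4,8)(W), (1,8)(W), (6,6)(W), (6,4)(W), (5,7)(W) — all W, so L
Every other cell has at least one move into one of the L cells above, so it is W.
L cells per row: a=0: 4, a=1: 4, a=2: 4, a=3: 4, a=4: 4, a=5: 3, a=6: 2; total 25.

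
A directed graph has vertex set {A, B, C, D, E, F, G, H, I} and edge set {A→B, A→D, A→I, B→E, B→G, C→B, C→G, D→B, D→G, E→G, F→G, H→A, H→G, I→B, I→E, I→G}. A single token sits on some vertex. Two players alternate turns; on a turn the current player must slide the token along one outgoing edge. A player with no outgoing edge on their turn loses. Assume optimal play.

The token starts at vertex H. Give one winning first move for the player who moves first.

Move to A.

Build the W/L table. Terminal = L. A non-terminal position is W if it has a move to some L; otherwise it is L.
Every edge goes from a vertex to one that appears earlier in the order G, E, B, I, D, A, C, F, H, so processing vertices in that order labels each vertex after all of its successors.
G: no outgoing edge → L
E: →G(L), so W
B: →G(L), so W
I: →G(L), so W
D: →G(L), so W
A: →D(W), I(W), B(W) — all W, so L
C: →G(L), so W
F: →G(L), so W
H: →A(L), so W
From H, the L positions reachable in one move are: A, G. Any move reaching one of these is winning.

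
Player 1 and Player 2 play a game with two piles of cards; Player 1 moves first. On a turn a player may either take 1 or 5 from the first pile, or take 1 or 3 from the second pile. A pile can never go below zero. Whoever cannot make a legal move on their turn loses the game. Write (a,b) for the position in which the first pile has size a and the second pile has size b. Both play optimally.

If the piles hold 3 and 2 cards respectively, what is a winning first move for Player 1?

Positions with no move are L. A position that does have a move is losing for the player to move precisely when every available move leads to a winning position for the opponent. Fill in the labels:
No move ever increases a pile, so every position that can arise here has a ≤ 3 and b ≤ 2; it is enough to label the cells with 0 ≤ a ≤ 3 and 0 ≤ b ≤ 2.
Every move lowers a or b (never raises either), so fill the grid row by row in increasing a, and left to right within a row: each cell's successors are then already labelled.
      b=0  b=1  b=2
a=0:    L    W    L
a=1:    W    L    W
a=2:    L    W    L
a=3:    W    L    W
Cells with no legal move (terminal, hence L): (0,0).
The remaining L cells, each justified by listing all of its moves:
(0,2): L (sole option (0,1)(W) is W)
(1,1): L (options (0,1)(W), (1,0)(W) are all W)
(2,0): L (sole option (1,0)(W) is W)
(2,2): L (options (1,2)(W), (2,1)(W) are all W)
(3,1): L (options (2,1)(W), (3,0)(W) are all W)
Every other cell has at least one move into one of the L cells above, so it is W.
From (3,2), the L positions reachable in one move are: (2,2), (3,1). Any move reaching one of these is winning.

Move to (2,2).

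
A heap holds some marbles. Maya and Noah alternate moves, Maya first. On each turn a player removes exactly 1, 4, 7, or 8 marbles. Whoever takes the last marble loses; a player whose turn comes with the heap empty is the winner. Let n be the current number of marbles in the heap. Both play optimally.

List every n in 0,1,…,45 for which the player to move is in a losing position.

1, 3, 6, 12, 15, 17, 26, 28, 31, 37, 40, 42

Use the standard recursion: the mover wins at a terminal position; elsewhere, the mover wins exactly when some move hands the opponent an L position.
n=0: no move; the opponent has just taken the last marble and therefore loses → W
n=1: the only move is to 0(W), a W ⇒ L
n=2: can move to 1, which is L ⇒ W
n=3: the only move is to 2(W), a W ⇒ L
n=4: can move to 3, which is L ⇒ W
n=5: can move to 1, which is L ⇒ W
n=6: moves to 5(W), 2(W); every one is W ⇒ L
n=7: can move to 6, which is L ⇒ W
n=8: can move to 1, which is L ⇒ W
n=9: can move to 1, which is L ⇒ W
n=10: can move to 6, which is L ⇒ W
n=11: can move to 3, which is L ⇒ W
n=12: moves to 11(W), 8(W), 5(W), 4(W); every one is W ⇒ L
n=13: can move to 12, which is L ⇒ W
n=14: can move to 6, which is L ⇒ W
n=15: moves to 14(W), 11(W), 8(W), 7(W); every one is W ⇒ L
n=16: can move to 15, which is L ⇒ W
n=17: moves to 16(W), 13(W), 10(W), 9(W); every one is W ⇒ L
n=18: can move to 17, which is L ⇒ W
n=19: can move to 15, which is L ⇒ W
n=20: can move to 12, which is L ⇒ W
n=21: can move to 17, which is L ⇒ W
n=22: can move to 15, which is L ⇒ W
n=23: can move to 15, which is L ⇒ W
n=24: can move to 17, which is L ⇒ W
n=25: can move to 17, which is L ⇒ W
n=26: moves to 25(W), 22(W), 19(W), 18(W); every one is W ⇒ L
n=27: can move to 26, which is L ⇒ W
n=28: moves to 27(W), 24(W), 21(W), 20(W); every one is W ⇒ L
n=29: can move to 28, which is L ⇒ W
n=30: can move to 26, which is L ⇒ W
n=31: moves to 30(W), 27(W), 24(W), 23(W); every one is W ⇒ L
n=32: can move to 31, which is L ⇒ W
n=33: can move to 26, which is L ⇒ W
n=34: can move to 26, which is L ⇒ W
n=35: can move to 31, which is L ⇒ W
n=36: can move to 28, which is L ⇒ W
n=37: moves to 36(W), 33(W), 30(W), 29(W); every one is W ⇒ L
n=38: can move to 37, which is L ⇒ W
n=39: can move to 31, which is L ⇒ W
n=40: moves to 39(W), 36(W), 33(W), 32(W); every one is W ⇒ L
n=41: can move to 40, which is L ⇒ W
n=42: moves to 41(W), 38(W), 35(W), 34(W); every one is W ⇒ L
n=43: can move to 42, which is L ⇒ W
n=44: can move to 40, which is L ⇒ W
n=45: can move to 37, which is L ⇒ W
Reading off the rows marked L gives the requested list; there are 12 such values of n.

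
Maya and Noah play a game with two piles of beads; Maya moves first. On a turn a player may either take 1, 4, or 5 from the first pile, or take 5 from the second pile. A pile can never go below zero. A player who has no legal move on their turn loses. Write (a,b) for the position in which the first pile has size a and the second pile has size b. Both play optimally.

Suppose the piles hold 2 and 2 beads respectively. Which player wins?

Noah wins.

Compute win/loss labels from the base case upward. A position with no move is L. Any other position is W if it can reach an L in one move, else L.
No move ever increases a pile, so every position that can arise here has a ≤ 2 and b ≤ 2; it is enough to label the cells with 0 ≤ a ≤ 2 and 0 ≤ b ≤ 2.
Every move lowers a or b (never raises either), so fill the grid row by row in increasing a, and left to right within a row: each cell's successors are then already labelled.
      b=0  b=1  b=2
a=0:    L    L    L
a=1:    W    W    W
a=2:    L    L    L
Cells with no legal move (terminal, hence L): (0,0), (0,1), (0,2).
The remaining L cells, each justified by listing all of its moves:
(2,0): the only move is to (1,0)(W), a W ⇒ L
(2,1): the only move is to (1,1)(W), a W ⇒ L
(2,2): the only move is to (1,2)(W), a W ⇒ L
Every other cell has at least one move into one of the L cells above, so it is W.
Every move from (2,2) reaches a W position, so the mover loses.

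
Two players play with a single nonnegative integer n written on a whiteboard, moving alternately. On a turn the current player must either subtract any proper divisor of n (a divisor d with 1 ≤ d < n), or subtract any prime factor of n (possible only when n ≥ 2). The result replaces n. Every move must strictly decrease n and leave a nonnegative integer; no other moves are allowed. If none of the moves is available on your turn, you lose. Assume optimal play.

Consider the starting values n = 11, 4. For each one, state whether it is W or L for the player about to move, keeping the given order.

Work bottom-up. With no move the player to move loses. Otherwise the position is W if at least one move leads to an L position for the opponent, and L if every move leads to a W.
n=0: no move → L
n=1: no move → L
n=2: can move to 0, which is L ⇒ W
n=3: can move to 0, which is L ⇒ W
n=4: moves to 2(W), 3(W); every one is W ⇒ L
n=5: can move to 0, which is L ⇒ W
n=6: can move to 4, which is L ⇒ W
n=7: can move to 0, which is L ⇒ W
n=8: can move to 4, which is L ⇒ W
n=9: moves to 6(W), 8(W); every one is W ⇒ L
n=10: can move to 9, which is L ⇒ W
n=11: can move to 0, which is L ⇒ W

11: W, 4: L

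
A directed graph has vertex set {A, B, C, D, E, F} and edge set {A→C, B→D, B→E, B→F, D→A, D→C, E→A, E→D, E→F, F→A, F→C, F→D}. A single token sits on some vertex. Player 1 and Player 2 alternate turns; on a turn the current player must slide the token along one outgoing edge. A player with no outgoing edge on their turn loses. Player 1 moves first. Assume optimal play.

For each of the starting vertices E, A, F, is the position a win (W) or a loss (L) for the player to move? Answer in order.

E: L, A: W, F: W

Classify positions by backward induction: terminal positions (no move available) are L. From any other position, the mover wins iff some move reaches an L.
Every edge goes from a vertex to one that appears earlier in the order C, A, D, F, E, B, so processing vertices in that order labels each vertex after all of its successors.
C: no outgoing edge → L
A: W (go to C, an L position)
D: W (go to C, an L position)
F: W (go to C, an L position)
E: L (options F(W), D(W), A(W) are all W)
B: W (go to E, an L position)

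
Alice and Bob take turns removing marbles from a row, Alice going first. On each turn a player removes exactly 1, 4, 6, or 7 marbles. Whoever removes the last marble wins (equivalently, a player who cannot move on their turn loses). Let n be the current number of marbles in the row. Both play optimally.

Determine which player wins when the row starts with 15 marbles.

Bob wins.

Work bottom-up. With no move the player to move loses. Otherwise the position is W if at least one move leads to an L position for the opponent, and L if every move leads to a W.
n=0: no move → L
n=1: reaches L-position 0 → W
n=2: only reaches 1(W), which is W → L
n=3: reaches L-position 2 → W
n=4: reaches L-position 0 → W
n=5: only reaches 4(W), 1(W), all W → L
n=6: reaches L-position 5 → W
n=7: reaches L-position 0 → W
n=8: reaches L-position 2 → W
n=9: reaches L-position 5 → W
n=10: only reaches 9(W), 6(W), 4(W), 3(W), all W → L
n=11: reaches L-position 10 → W
n=12: reaches L-position 5 → W
n=13: only reaches 12(W), 9(W), 7(W), 6(W), all W → L
n=14: reaches L-position 13 → W
n=15: only reaches 14(W), 11(W), 9(W), 8(W), all W → L
Every move from 15 reaches a W position, so the mover loses.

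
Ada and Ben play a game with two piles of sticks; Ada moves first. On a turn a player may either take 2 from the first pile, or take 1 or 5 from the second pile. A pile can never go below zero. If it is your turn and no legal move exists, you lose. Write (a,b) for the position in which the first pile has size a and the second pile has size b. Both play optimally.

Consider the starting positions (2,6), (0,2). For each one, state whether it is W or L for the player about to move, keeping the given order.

(2,6): W, (0,2): L

Build the W/L table. Terminal = L. A non-terminal position is W if it has a move to some L; otherwise it is L.
No move ever increases a pile, so every position that can arise here has a ≤ 2 and b ≤ 6; it is enough to label the cells with 0 ≤ a ≤ 2 and 0 ≤ b ≤ 6.
Every move lowers a or b (never raises either), so fill the grid row by row in increasing a, and left to right within a row: each cell's successors are then already labelled.
      b=0  b=1  b=2  b=3  b=4  b=5  b=6
a=0:    L    W    L    W    L    W    L
a=1:    L    W    L    W    L    W    L
a=2:    W    L    W    L    W    L    W
Cells with no legal move (terminal, hence L): (0,0), (1,0).
The remaining L cells, each justified by listing all of its moves:
(0,2): the only move is to (0,1)(W), a W ⇒ L
(0,4): the only move is to (0,3)(W), a W ⇒ L
(0,6): moves to (0,5)(W), (0,1)(W); every one is W ⇒ L
(1,2): the only move is to (1,1)(W), a W ⇒ L
(1,4): the only move is to (1,3)(W), a W ⇒ L
(1,6): moves to (1,5)(W), (1,1)(W); every one is W ⇒ L
(2,1): moves to (0,1)(W), (2,0)(W); every one is W ⇒ L
(2,3): moves to (0,3)(W), (2,2)(W); every one is W ⇒ L
(2,5): moves to (0,5)(W), (2,4)(W), (2,0)(W); every one is W ⇒ L
Every other cell has at least one move into one of the L cells above, so it is W.
(2,6): the move to (0,6) reaches an L cell, so W
(0,2): one of the L cells justified above, so L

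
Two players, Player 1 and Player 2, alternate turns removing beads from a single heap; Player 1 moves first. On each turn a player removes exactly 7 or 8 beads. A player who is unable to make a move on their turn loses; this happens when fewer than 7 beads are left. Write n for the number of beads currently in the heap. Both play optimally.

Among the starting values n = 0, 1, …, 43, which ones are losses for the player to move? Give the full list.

Positions with no move are L. A position that does have a move is losing for the player to move precisely when every available move leads to a winning position for the opponent. Fill in the labels:
n=0: no move → L
n=1: no move → L
n=2: no move → L
n=3: no move → L
n=4: no move → L
n=5: no move → L
n=6: no move → L
n=7: W (go to 0, an L position)
n=8: W (go to 1, an L position)
n=9: W (go to 2, an L position)
n=10: W (go to 3, an L position)
n=11: W (go to 4, an L position)
n=12: W (go to 5, an L position)
n=13: W (go to 6, an L position)
n=14: W (go to 6, an L position)
n=15: L (options 8(W), 7(W) are all W)
n=16: L (options 9(W), 8(W) are all W)
n=17: L (options 10(W), 9(W) are all W)
n=18: L (options 11(W), 10(W) are all W)
n=19: L (options 12(W), 11(W) are all W)
n=20: L (options 13(W), 12(W) are all W)
n=21: L (options 14(W), 13(W) are all W)
n=22: W (go to 15, an L position)
n=23: W (go to 16, an L position)
n=24: W (go to 17, an L position)
n=25: W (go to 18, an L position)
n=26: W (go to 19, an L position)
n=27: W (go to 20, an L position)
n=28: W (go to 21, an L position)
n=29: W (go to 21, an L position)
n=30: L (options 23(W), 22(W) are all W)
n=31: L (options 24(W), 23(W) are all W)
n=32: L (options 25(W), 24(W) are all W)
n=33: L (options 26(W), 25(W) are all W)
n=34: L (options 27(W), 26(W) are all W)
n=35: L (options 28(W), 27(W) are all W)
n=36: L (options 29(W), 28(W) are all W)
n=37: W (go to 30, an L position)
n=38: W (go to 31, an L position)
n=39: W (go to 32, an L position)
n=40: W (go to 33, an L position)
n=41: W (go to 34, an L position)
n=42: W (go to 35, an L position)
n=43: W (go to 36, an L position)
The losing starting values of n are exactly the entries labelled L in this table (21 of them).

0, 1, 2, 3, 4, 5, 6, 15, 16, 17, 18, 19, 20, 21, 30, 31, 32, 33, 34, 35, 36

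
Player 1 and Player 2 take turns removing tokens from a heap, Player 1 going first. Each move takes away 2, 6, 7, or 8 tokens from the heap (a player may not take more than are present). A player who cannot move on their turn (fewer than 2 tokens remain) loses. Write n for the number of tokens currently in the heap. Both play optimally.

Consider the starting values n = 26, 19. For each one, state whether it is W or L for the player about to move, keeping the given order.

26: W, 19: L

Build the W/L table. Terminal = L. A non-terminal position is W if it has a move to some L; otherwise it is L.
n=0: no move → L
n=1: no move → L
n=2: can move to 0, which is L ⇒ W
n=3: can move to 1, which is L ⇒ W
n=4: the only move is to 2(W), a W ⇒ L
n=5: the only move is to 3(W), a W ⇒ L
n=6: can move to 4, which is L ⇒ W
n=7: can move to 5, which is L ⇒ W
n=8: can move to 1, which is L ⇒ W
n=9: can move to 1, which is L ⇒ W
n=10: can move to 4, which is L ⇒ W
n=11: can move to 5, which is L ⇒ W
n=12: can move to 5, which is L ⇒ W
n=13: can move to 5, which is L ⇒ W
n=14: moves to 12(W), 8(W), 7(W), 6(W); every one is W ⇒ L
n=15: moves to 13(W), 9(W), 8(W), 7(W); every one is W ⇒ L
n=16: can move to 14, which is L ⇒ W
n=17: can move to 15, which is L ⇒ W
n=18: moves to 16(W), 12(W), 11(W), 10(W); every one is W ⇒ L
n=19: moves to 17(W), 13(W), 12(W), 11(W); every one is W ⇒ L
n=20: can move to 18, which is L ⇒ W
n=21: can move to 19, which is L ⇒ W
n=22: can move to 15, which is L ⇒ W
n=23: can move to 15, which is L ⇒ W
n=24: can move to 18, which is L ⇒ W
n=25: can move to 19, which is L ⇒ W
n=26: can move to 19, which is L ⇒ W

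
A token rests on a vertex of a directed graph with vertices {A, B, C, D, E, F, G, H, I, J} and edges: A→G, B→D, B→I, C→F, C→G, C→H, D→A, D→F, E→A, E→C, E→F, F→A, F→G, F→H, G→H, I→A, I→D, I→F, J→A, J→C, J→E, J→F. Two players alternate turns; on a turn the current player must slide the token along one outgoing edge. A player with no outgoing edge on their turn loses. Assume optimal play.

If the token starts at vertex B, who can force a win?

Positions with no move are L. A position that does have a move is losing for the player to move precisely when every available move leads to a winning position for the opponent. Fill in the labels:
Every edge goes from a vertex to one that appears earlier in the order H, G, A, F, C, D, E, J, I, B, so processing vertices in that order labels each vertex after all of its successors.
H: no outgoing edge → L
G: reaches L-position H → W
A: only reaches G(W), which is W → L
F: reaches L-position A → W
C: reaches L-position H → W
D: reaches L-position A → W
E: reaches L-position A → W
J: reaches L-position A → W
I: reaches L-position A → W
B: only reaches I(W), D(W), all W → L
Every move from B reaches a W position, so the mover loses.

The second player wins.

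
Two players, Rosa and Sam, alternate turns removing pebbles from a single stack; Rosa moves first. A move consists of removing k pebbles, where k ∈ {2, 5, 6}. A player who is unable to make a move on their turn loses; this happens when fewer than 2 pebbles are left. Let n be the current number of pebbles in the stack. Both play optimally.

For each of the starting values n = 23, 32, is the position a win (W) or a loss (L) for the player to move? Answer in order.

23: L, 32: W

Work bottom-up. With no move the player to move loses. Otherwise the position is W if at least one move leads to an L position for the opponent, and L if every move leads to a W.
n=0: no move → L
n=1: no move → L
n=2: W (go to 0, an L position)
n=3: W (go to 1, an L position)
n=4: L (sole option 2(W) is W)
n=5: W (go to 0, an L position)
n=6: W (go to 4, an L position)
n=7: W (go to 1, an L position)
n=8: L (options 6(W), 3(W), 2(W) are all W)
n=9: W (go to 4, an L position)
n=10: W (go to 8, an L position)
n=11: L (options 9(W), 6(W), 5(W) are all W)
n=12: L (options 10(W), 7(W), 6(W) are all W)
n=13: W (go to 11, an L position)
n=14: W (go to 12, an L position)
n=15: L (options 13(W), 10(W), 9(W) are all W)
n=16: W (go to 11, an L position)
n=17: W (go to 15, an L position)
n=18: W (go to 12, an L position)
n=19: L (options 17(W), 14(W), 13(W) are all W)
n=20: W (go to 15, an L position)
n=21: W (go to 19, an L position)
n=22: L (options 20(W), 17(W), 16(W) are all W)
n=23: L (options 21(W), 18(W), 17(W) are all W)
n=24: W (go to 22, an L position)
n=25: W (go to 23, an L position)
n=26: L (options 24(W), 21(W), 20(W) are all W)
n=27: W (go to 22, an L position)
n=28: W (go to 26, an L position)
n=29: W (go to 23, an L position)
n=30: L (options 28(W), 25(W), 24(W) are all W)
n=31: W (go to 26, an L position)
n=32: W (go to 30, an L position)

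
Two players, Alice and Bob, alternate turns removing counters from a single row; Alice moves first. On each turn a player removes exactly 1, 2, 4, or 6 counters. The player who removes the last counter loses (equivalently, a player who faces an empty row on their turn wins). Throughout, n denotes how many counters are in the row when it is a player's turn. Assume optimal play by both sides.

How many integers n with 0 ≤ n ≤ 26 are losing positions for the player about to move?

Classify positions by backward induction: terminal positions (no move available) are W. From any other position, the mover wins iff some move reaches an L.
n=0: no move; the opponent has just taken the last counter and therefore loses → W
n=1: →0(W) only, which is W, so L
n=2: →1(L), so W
n=3: →1(L), so W
n=4: →3(W), 2(W), 0(W) — all W, so L
n=5: →4(L), so W
n=6: →4(L), so W
n=7: →1(L), so W
n=8: →4(L), so W
n=9: →8(W), 7(W), 5(W), 3(W) — all W, so L
n=10: →9(L), so W
n=11: →9(L), so W
n=12: →11(W), 10(W), 8(W), 6(W) — all W, so L
n=13: →12(L), so W
n=14: →12(L), so W
n=15: →9(L), so W
n=16: →12(L), so W
n=17: →16(W), 15(W), 13(W), 11(W) — all W, so L
n=18: →17(L), so W
n=19: →17(L), so W
n=20: →19(W), 18(W), 16(W), 14(W) — all W, so L
n=21: →20(L), so W
n=22: →20(L), so W
n=23: →17(L), so W
n=24: →20(L), so W
n=25: →24(W), 23(W), 21(W), 19(W) — all W, so L
n=26: →25(L), so W
L entries with 0 ≤ n ≤ 26: n = 1, 4, 9, 12, 17, 20, 25; that makes 7.

7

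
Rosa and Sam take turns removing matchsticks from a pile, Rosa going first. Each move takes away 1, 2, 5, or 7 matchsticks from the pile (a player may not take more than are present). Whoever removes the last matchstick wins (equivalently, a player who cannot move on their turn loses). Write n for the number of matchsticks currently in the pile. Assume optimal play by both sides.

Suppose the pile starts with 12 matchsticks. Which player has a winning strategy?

Sam wins.

Compute win/loss labels from the base case upward. A position with no move is L. Any other position is W if it can reach an L in one move, else L.
n=0: no move → L
n=1: →0(L), so W
n=2: →0(L), so W
n=3: →2(W), 1(W) — all W, so L
n=4: →3(L), so W
n=5: →3(L), so W
n=6: →5(W), 4(W), 1(W) — all W, so L
n=7: →6(L), so W
n=8: →6(L), so W
n=9: →8(W), 7(W), 4(W), 2(W) — all W, so L
n=10: →9(L), so W
n=11: →9(L), so W
n=12: →11(W), 10(W), 7(W), 5(W) — all W, so L
The starting position 12 is L: whatever Rosa does, the opponent receives a W position.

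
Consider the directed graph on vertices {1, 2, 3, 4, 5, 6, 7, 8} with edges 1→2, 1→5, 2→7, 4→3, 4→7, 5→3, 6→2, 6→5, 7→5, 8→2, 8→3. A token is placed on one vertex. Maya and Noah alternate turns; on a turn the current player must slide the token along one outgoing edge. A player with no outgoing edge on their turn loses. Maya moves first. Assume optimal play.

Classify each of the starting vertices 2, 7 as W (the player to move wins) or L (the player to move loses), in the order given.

2: W, 7: L

Positions with no move are L. A position that does have a move is losing for the player to move precisely when every available move leads to a winning position for the opponent. Fill in the labels:
Every edge goes from a vertex to one that appears earlier in the order 3, 5, 7, 2, 4, 8, 6, 1, so processing vertices in that order labels each vertex after all of its successors.
3: no outgoing edge → L
5: reaches L-position 3 → W
7: only reaches 5(W), which is W → L
2: reaches L-position 7 → W
4: reaches L-position 7 → W
8: reaches L-position 3 → W
6: only reaches 2(W), 5(W), all W → L
1: only reaches 2(W), 5(W), all W → L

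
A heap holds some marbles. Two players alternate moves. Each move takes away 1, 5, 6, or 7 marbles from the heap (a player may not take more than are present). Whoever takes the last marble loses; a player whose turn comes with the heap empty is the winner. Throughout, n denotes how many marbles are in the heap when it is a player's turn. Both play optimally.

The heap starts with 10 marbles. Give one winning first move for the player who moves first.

Remove 5, leaving 5.

Work bottom-up. With no move the player to move wins. Otherwise the position is W if at least one move leads to an L position for the opponent, and L if every move leads to a W.
n=0: no move; the opponent has just taken the last marble and therefore loses → W
n=1: only reaches 0(W), which is W → L
n=2: reaches L-position 1 → W
n=3: only reaches 2(W), which is W → L
n=4: reaches L-position 3 → W
n=5: only reaches 4(W), 0(W), all W → L
n=6: reaches L-position 5 → W
n=7: reaches L-position 1 → W
n=8: reaches L-position 3 → W
n=9: reaches L-position 3 → W
n=10: reaches L-position 5 → W
From 10, the L positions reachable in one move are: 5, 3. Any move reaching one of these is winning.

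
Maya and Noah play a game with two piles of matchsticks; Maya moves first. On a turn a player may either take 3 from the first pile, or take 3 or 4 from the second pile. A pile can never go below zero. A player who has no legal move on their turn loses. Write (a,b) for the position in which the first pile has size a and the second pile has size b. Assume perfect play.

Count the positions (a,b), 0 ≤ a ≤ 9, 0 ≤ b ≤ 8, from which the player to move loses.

42

Label each position W (a win for the player to move) or L (a loss). A position with no legal move is L; any other position is W exactly when some move reaches an L, and L when every move reaches a W.
Every move lowers a or b (never raises either), so fill the grid row by row in increasing a, and left to right within a row: each cell's successors are then already labelled.
      b=0  b=1  b=2  b=3  b=4  b=5  b=6  b=7  b=8
a=0:    L    L    L    W    W    W    W    L    L
a=1:    L    L    L    W    W    W    W    L    L
a=2:    L    L    L    W    W    W    W    L    L
a=3:    W    W    W    L    L    L    W    W    W
a=4:    W    W    W    L    L    L    W    W    W
a=5:    W    W    W    L    L    L    W    W    W
a=6:    L    L    L    W    W    W    W    L    L
a=7:    L    L    L    W    W    W    W    L    L
a=8:    L    L    L    W    W    W    W    L    L
a=9:    W    W    W    L    L    L    W    W    W
Cells with no legal move (terminal, hence L): (0,0), (0,1), (0,2), (1,0), (1,1), (1,2), (2,0), (2,1), (2,2).
The remaining L cells, each justified by listing all of its moves:
(0,7): moves to (0,4)(W), (0,3)(W); every one is W ⇒ L
(0,8): moves to (0,5)(W), (0,4)(W); every one is W ⇒ L
(1,7): moves to (1,4)(W), (1,3)(W); every one is W ⇒ L
(1,8): moves to (1,5)(W), (1,4)(W); every one is W ⇒ L
(2,7): moves to (2,4)(W), (2,3)(W); every one is W ⇒ L
(2,8): moves to (2,5)(W), (2,4)(W); every one is W ⇒ L
(3,3): moves to (0,3)(W), (3,0)(W); every one is W ⇒ L
(3,4): moves to (0,4)(W), (3,1)(W), (3,0)(W); every one is W ⇒ L
(3,5): moves to (0,5)(W), (3,2)(W), (3,1)(W); every one is W ⇒ L
(4,3): moves to (1,3)(W), (4,0)(W); every one is W ⇒ L
(4,4): moves to (1,4)(W), (4,1)(W), (4,0)(W); every one is W ⇒ L
(4,5): moves to (1,5)(W), (4,2)(W), (4,1)(W); every one is W ⇒ L
(5,3): moves to (2,3)(W), (5,0)(W); every one is W ⇒ L
(5,4): moves to (2,4)(W), (5,1)(W), (5,0)(W); every one is W ⇒ L
(5,5): moves to (2,5)(W), (5,2)(W), (5,1)(W); every one is W ⇒ L
(6,0): the only move is to (3,0)(W), a W ⇒ L
(6,1): the only move is to (3,1)(W), a W ⇒ L
(6,2): the only move is to (3,2)(W), a W ⇒ L
(6,7): moves to (3,7)(W), (6,4)(W), (6,3)(W); every one is W ⇒ L
(6,8): moves to (3,8)(W), (6,5)(W), (6,4)(W); every one is W ⇒ L
(7,0): the only move is to (4,0)(W), a W ⇒ L
(7,1): the only move is to (4,1)(W), a W ⇒ L
(7,2): the only move is to (4,2)(W), a W ⇒ L
(7,7): moves to (4,7)(W), (7,4)(W), (7,3)(W); every one is W ⇒ L
(7,8): moves to (4,8)(W), (7,5)(W), (7,4)(W); every one is W ⇒ L
(8,0): the only move is to (5,0)(W), a W ⇒ L
(8,1): the only move is to (5,1)(W), a W ⇒ L
(8,2): the only move is to (5,2)(W), a W ⇒ L
(8,7): moves to (5,7)(W), (8,4)(W), (8,3)(W); every one is W ⇒ L
(8,8): moves to (5,8)(W), (8,5)(W), (8,4)(W); every one is W ⇒ L
(9,3): moves to (6,3)(W), (9,0)(W); every one is W ⇒ L
(9,4): moves to (6,4)(W), (9,1)(W), (9,0)(W); every one is W ⇒ L
(9,5): moves to (6,5)(W), (9,2)(W), (9,1)(W); every one is W ⇒ L
Every other cell has at least one move into one of the L cells above, so it is W.
L cells per row: a=0: 5, a=1: 5, a=2: 5, a=3: 3, a=4: 3, a=5: 3, a=6: 5, a=7: 5, a=8: 5, a=9: 3; total 42.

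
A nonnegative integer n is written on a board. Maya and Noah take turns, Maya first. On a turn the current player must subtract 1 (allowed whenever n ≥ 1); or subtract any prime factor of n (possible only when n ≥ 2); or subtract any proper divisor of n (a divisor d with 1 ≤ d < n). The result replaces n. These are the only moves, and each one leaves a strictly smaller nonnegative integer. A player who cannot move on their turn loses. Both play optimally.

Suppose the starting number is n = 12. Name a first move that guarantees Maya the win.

Move to 9.

Classify positions by backward induction: terminal positions (no move available) are L. From any other position, the mover wins iff some move reaches an L.
n=0: no move → L
n=1: can move to 0, which is L ⇒ W
n=2: can move to 0, which is L ⇒ W
n=3: can move to 0, which is L ⇒ W
n=4: moves to 2(W), 3(W); every one is W ⇒ L
n=5: can move to 0, which is L ⇒ W
n=6: can move to 4, which is L ⇒ W
n=7: can move to 0, which is L ⇒ W
n=8: can move to 4, which is L ⇒ W
n=9: moves to 6(W), 8(W); every one is W ⇒ L
n=10: can move to 9, which is L ⇒ W
n=11: can move to 0, which is L ⇒ W
n=12: can move to 9, which is L ⇒ W
From 12, the L positions reachable in one move are: 9.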